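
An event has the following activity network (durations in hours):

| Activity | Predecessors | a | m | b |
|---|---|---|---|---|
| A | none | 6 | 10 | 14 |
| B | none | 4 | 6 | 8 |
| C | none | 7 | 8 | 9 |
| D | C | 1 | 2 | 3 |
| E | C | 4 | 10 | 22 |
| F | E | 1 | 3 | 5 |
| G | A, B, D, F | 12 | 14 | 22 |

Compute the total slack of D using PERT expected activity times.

12 hours

te_A = (6 + 4·10 + 14)/6 = 60/6 = 10
te_B = (4 + 4·6 + 8)/6 = 36/6 = 6
te_C = (7 + 4·8 + 9)/6 = 48/6 = 8
te_D = (1 + 4·2 + 3)/6 = 12/6 = 2
te_E = (4 + 4·10 + 22)/6 = 66/6 = 11
te_F = (1 + 4·3 + 5)/6 = 18/6 = 3
te_G = (12 + 4·14 + 22)/6 = 90/6 = 15

Forward pass:
ES_A = 0; EF_A = 10
ES_B = 0; EF_B = 6
ES_C = 0; EF_C = 8
ES_D = 8; EF_D = 8+2 = 10
ES_E = 8; EF_E = 8+11 = 19
ES_F = 19; EF_F = 19+3 = 22
ES_G = max(EF_A=10, EF_B=6, EF_D=10, EF_F=22) = 22; EF_G = 22+15 = 37
Expected project duration μ = 37 hours. Critical path: C → E → F → G.

Backward pass:
LF_G = 37; LS_G = 37−15 = 22
LF_F = LS_G = 22; LS_F = 22−3 = 19
LF_E = LS_F = 19; LS_E = 19−11 = 8
LF_D = LS_G = 22; LS_D = 22−2 = 20
LF_C = min(LS_D=20, LS_E=8) = 8; LS_C = 8−8 = 0
LF_B = LS_G = 22; LS_B = 22−6 = 16
LF_A = LS_G = 22; LS_A = 22−10 = 12
Slack_D = LS_D − ES_D = 20 − 8 = 12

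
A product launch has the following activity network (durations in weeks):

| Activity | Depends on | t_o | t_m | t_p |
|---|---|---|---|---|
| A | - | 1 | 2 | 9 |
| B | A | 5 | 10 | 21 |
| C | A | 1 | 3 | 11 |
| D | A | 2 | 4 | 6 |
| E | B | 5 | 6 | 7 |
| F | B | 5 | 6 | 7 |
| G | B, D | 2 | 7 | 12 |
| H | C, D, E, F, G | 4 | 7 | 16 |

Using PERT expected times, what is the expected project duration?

29 weeks

te_A = (1 + 4·2 + 9)/6 = 18/6 = 3
te_B = (5 + 4·10 + 21)/6 = 66/6 = 11
te_C = (1 + 4·3 + 11)/6 = 24/6 = 4
te_D = (2 + 4·4 + 6)/6 = 24/6 = 4
te_E = (5 + 4·6 + 7)/6 = 36/6 = 6
te_F = (5 + 4·6 + 7)/6 = 36/6 = 6
te_G = (2 + 4·7 + 12)/6 = 42/6 = 7
te_H = (4 + 4·7 + 16)/6 = 48/6 = 8

Forward pass:
ES_A = 0; EF_A = 3
ES_B = 3; EF_B = 3+11 = 14
ES_C = 3; EF_C = 3+4 = 7
ES_D = 3; EF_D = 3+4 = 7
ES_E = 14; EF_E = 14+6 = 20
ES_F = 14; EF_F = 14+6 = 20
ES_G = max(EF_B=14, EF_D=7) = 14; EF_G = 14+7 = 21
ES_H = max(EF_C=7, EF_D=7, EF_E=20, EF_F=20, EF_G=21) = 21; EF_H = 21+8 = 29
Expected project duration μ = 29 weeks. Critical path: A → B → G → H.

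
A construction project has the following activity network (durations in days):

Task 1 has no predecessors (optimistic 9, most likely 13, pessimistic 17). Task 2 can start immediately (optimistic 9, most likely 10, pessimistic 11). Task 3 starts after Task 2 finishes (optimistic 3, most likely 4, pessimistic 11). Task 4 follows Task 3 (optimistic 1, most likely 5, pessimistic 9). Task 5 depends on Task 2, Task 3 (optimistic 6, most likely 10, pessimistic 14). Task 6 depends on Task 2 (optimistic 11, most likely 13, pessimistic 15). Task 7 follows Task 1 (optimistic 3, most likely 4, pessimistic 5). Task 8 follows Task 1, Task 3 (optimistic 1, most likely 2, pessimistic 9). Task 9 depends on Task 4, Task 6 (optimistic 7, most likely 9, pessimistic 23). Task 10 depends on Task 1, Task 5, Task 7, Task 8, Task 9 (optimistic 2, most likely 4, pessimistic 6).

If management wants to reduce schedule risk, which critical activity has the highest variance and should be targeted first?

Task 9

te_Task 1 = (9 + 4·13 + 17)/6 = 78/6 = 13; σ²_Task 1 = ((17−9)/6)² = 1.778
te_Task 2 = (9 + 4·10 + 11)/6 = 60/6 = 10; σ²_Task 2 = ((11−9)/6)² = 0.111
te_Task 3 = (3 + 4·4 + 11)/6 = 30/6 = 5; σ²_Task 3 = ((11−3)/6)² = 1.778
te_Task 4 = (1 + 4·5 + 9)/6 = 30/6 = 5; σ²_Task 4 = ((9−1)/6)² = 1.778
te_Task 5 = (6 + 4·10 + 14)/6 = 60/6 = 10; σ²_Task 5 = ((14−6)/6)² = 1.778
te_Task 6 = (11 + 4·13 + 15)/6 = 78/6 = 13; σ²_Task 6 = ((15−11)/6)² = 0.444
te_Task 7 = (3 + 4·4 + 5)/6 = 24/6 = 4; σ²_Task 7 = ((5−3)/6)² = 0.111
te_Task 8 = (1 + 4·2 + 9)/6 = 18/6 = 3; σ²_Task 8 = ((9−1)/6)² = 1.778
te_Task 9 = (7 + 4·9 + 23)/6 = 66/6 = 11; σ²_Task 9 = ((23−7)/6)² = 7.111
te_Task 10 = (2 + 4·4 + 6)/6 = 24/6 = 4; σ²_Task 10 = ((6−2)/6)² = 0.444

Forward pass:
ES_Task 1 = 0; EF_Task 1 = 13
ES_Task 2 = 0; EF_Task 2 = 10
ES_Task 3 = 10; EF_Task 3 = 10+5 = 15
ES_Task 4 = 15; EF_Task 4 = 15+5 = 20
ES_Task 5 = max(EF_Task 2=10, EF_Task 3=15) = 15; EF_Task 5 = 15+10 = 25
ES_Task 6 = 10; EF_Task 6 = 10+13 = 23
ES_Task 7 = 13; EF_Task 7 = 13+4 = 17
ES_Task 8 = max(EF_Task 1=13, EF_Task 3=15) = 15; EF_Task 8 = 15+3 = 18
ES_Task 9 = max(EF_Task 4=20, EF_Task 6=23) = 23; EF_Task 9 = 23+11 = 34
ES_Task 10 = max(EF_Task 1=13, EF_Task 5=25, EF_Task 7=17, EF_Task 8=18, EF_Task 9=34) = 34; EF_Task 10 = 34+4 = 38
Expected project duration μ = 38 days. Critical path: Task 2 → Task 6 → Task 9 → Task 10.

Variances on critical path: σ²_Task 2=0.111, σ²_Task 6=0.444, σ²_Task 9=7.111, σ²_Task 10=0.444.
Largest is σ²_Task 9 = 7.111.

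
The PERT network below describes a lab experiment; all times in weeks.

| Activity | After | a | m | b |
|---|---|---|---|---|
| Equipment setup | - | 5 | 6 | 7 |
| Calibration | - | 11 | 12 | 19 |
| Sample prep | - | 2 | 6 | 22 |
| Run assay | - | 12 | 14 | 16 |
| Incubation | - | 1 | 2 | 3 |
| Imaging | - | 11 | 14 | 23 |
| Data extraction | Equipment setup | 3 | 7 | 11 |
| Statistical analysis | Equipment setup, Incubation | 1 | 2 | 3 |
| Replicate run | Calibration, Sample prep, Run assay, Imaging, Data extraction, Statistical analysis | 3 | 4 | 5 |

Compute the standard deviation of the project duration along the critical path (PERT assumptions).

2.03 weeks

te_Equipment setup = (5 + 4·6 + 7)/6 = 36/6 = 6; σ²_Equipment setup = ((7−5)/6)² = 0.111
te_Calibration = (11 + 4·12 + 19)/6 = 78/6 = 13; σ²_Calibration = ((19−11)/6)² = 1.778
te_Sample prep = (2 + 4·6 + 22)/6 = 48/6 = 8; σ²_Sample prep = ((22−2)/6)² = 11.111
te_Run assay = (12 + 4·14 + 16)/6 = 84/6 = 14; σ²_Run assay = ((16−12)/6)² = 0.444
te_Incubation = (1 + 4·2 + 3)/6 = 12/6 = 2; σ²_Incubation = ((3−1)/6)² = 0.111
te_Imaging = (11 + 4·14 + 23)/6 = 90/6 = 15; σ²_Imaging = ((23−11)/6)² = 4.000
te_Data extraction = (3 + 4·7 + 11)/6 = 42/6 = 7; σ²_Data extraction = ((11−3)/6)² = 1.778
te_Statistical analysis = (1 + 4·2 + 3)/6 = 12/6 = 2; σ²_Statistical analysis = ((3−1)/6)² = 0.111
te_Replicate run = (3 + 4·4 + 5)/6 = 24/6 = 4; σ²_Replicate run = ((5−3)/6)² = 0.111

Forward pass:
ES_Equipment setup = 0; EF_Equipment setup = 6
ES_Calibration = 0; EF_Calibration = 13
ES_Sample prep = 0; EF_Sample prep = 8
ES_Run assay = 0; EF_Run assay = 14
ES_Incubation = 0; EF_Incubation = 2
ES_Imaging = 0; EF_Imaging = 15
ES_Data extraction = 6; EF_Data extraction = 6+7 = 13
ES_Statistical analysis = max(EF_Equipment setup=6, EF_Incubation=2) = 6; EF_Statistical analysis = 6+2 = 8
ES_Replicate run = max(EF_Calibration=13, EF_Sample prep=8, EF_Run assay=14, EF_Imaging=15, EF_Data extraction=13, EF_Statistical analysis=8) = 15; EF_Replicate run = 15+4 = 19
Expected project duration μ = 19 weeks. Critical path: Imaging → Replicate run.

Variance along critical path = 4.000 + 0.111 = 4.111
σ = √4.111 = 2.028 weeks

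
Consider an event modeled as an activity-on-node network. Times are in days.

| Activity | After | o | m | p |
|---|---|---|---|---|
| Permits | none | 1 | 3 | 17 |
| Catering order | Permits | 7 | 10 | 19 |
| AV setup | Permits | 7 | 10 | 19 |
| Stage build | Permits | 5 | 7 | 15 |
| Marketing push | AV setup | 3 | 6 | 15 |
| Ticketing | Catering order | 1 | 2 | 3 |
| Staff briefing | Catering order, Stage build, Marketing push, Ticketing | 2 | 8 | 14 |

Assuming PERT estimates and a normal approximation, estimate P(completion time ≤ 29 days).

0.324

te_Permits = (1 + 4·3 + 17)/6 = 30/6 = 5; σ²_Permits = ((17−1)/6)² = 7.111
te_Catering order = (7 + 4·10 + 19)/6 = 66/6 = 11; σ²_Catering order = ((19−7)/6)² = 4.000
te_AV setup = (7 + 4·10 + 19)/6 = 66/6 = 11; σ²_AV setup = ((19−7)/6)² = 4.000
te_Stage build = (5 + 4·7 + 15)/6 = 48/6 = 8; σ²_Stage build = ((15−5)/6)² = 2.778
te_Marketing push = (3 + 4·6 + 15)/6 = 42/6 = 7; σ²_Marketing push = ((15−3)/6)² = 4.000
te_Ticketing = (1 + 4·2 + 3)/6 = 12/6 = 2; σ²_Ticketing = ((3−1)/6)² = 0.111
te_Staff briefing = (2 + 4·8 + 14)/6 = 48/6 = 8; σ²_Staff briefing = ((14−2)/6)² = 4.000

Forward pass:
ES_Permits = 0; EF_Permits = 5
ES_Catering order = 5; EF_Catering order = 5+11 = 16
ES_AV setup = 5; EF_AV setup = 5+11 = 16
ES_Stage build = 5; EF_Stage build = 5+8 = 13
ES_Marketing push = 16; EF_Marketing push = 16+7 = 23
ES_Ticketing = 16; EF_Ticketing = 16+2 = 18
ES_Staff briefing = max(EF_Catering order=16, EF_Stage build=13, EF_Marketing push=23, EF_Ticketing=18) = 23; EF_Staff briefing = 23+8 = 31
Expected project duration μ = 31 days. Critical path: Permits → AV setup → Marketing push → Staff briefing.

Variance along critical path = 7.111 + 4.000 + 4.000 + 4.000 = 19.111; σ = √19.111 = 4.372 days.
Z = (29 − 31) / 4.372 = -0.457
P(T ≤ 29) = Φ(-0.457) ≈ 0.324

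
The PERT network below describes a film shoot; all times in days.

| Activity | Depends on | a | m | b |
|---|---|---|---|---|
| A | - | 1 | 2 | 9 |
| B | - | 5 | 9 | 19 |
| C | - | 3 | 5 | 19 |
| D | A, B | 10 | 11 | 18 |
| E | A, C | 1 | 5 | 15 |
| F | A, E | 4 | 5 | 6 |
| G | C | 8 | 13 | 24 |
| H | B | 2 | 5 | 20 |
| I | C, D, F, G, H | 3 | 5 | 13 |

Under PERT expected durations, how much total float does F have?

te_A = (1 + 4·2 + 9)/6 = 18/6 = 3
te_B = (5 + 4·9 + 19)/6 = 60/6 = 10
te_C = (3 + 4·5 + 19)/6 = 42/6 = 7
te_D = (10 + 4·11 + 18)/6 = 72/6 = 12
te_E = (1 + 4·5 + 15)/6 = 36/6 = 6
te_F = (4 + 4·5 + 6)/6 = 30/6 = 5
te_G = (8 + 4·13 + 24)/6 = 84/6 = 14
te_H = (2 + 4·5 + 20)/6 = 42/6 = 7
te_I = (3 + 4·5 + 13)/6 = 36/6 = 6

Forward pass:
ES_A = 0; EF_A = 3
ES_B = 0; EF_B = 10
ES_C = 0; EF_C = 7
ES_D = max(EF_A=3, EF_B=10) = 10; EF_D = 10+12 = 22
ES_E = max(EF_A=3, EF_C=7) = 7; EF_E = 7+6 = 13
ES_F = max(EF_A=3, EF_E=13) = 13; EF_F = 13+5 = 18
ES_G = 7; EF_G = 7+14 = 21
ES_H = 10; EF_H = 10+7 = 17
ES_I = max(EF_C=7, EF_D=22, EF_F=18, EF_G=21, EF_H=17) = 22; EF_I = 22+6 = 28
Expected project duration μ = 28 days. Critical path: B → D → I.

Backward pass:
LF_I = 28; LS_I = 28−6 = 22
LF_H = LS_I = 22; LS_H = 22−7 = 15
LF_G = LS_I = 22; LS_G = 22−14 = 8
LF_F = LS_I = 22; LS_F = 22−5 = 17
LF_E = LS_F = 17; LS_E = 17−6 = 11
LF_D = LS_I = 22; LS_D = 22−12 = 10
LF_C = min(LS_E=11, LS_G=8, LS_I=22) = 8; LS_C = 8−7 = 1
LF_B = min(LS_D=10, LS_H=15) = 10; LS_B = 10−10 = 0
LF_A = min(LS_D=10, LS_E=11, LS_F=17) = 10; LS_A = 10−3 = 7
Slack_F = LS_F − ES_F = 17 − 13 = 4

4 days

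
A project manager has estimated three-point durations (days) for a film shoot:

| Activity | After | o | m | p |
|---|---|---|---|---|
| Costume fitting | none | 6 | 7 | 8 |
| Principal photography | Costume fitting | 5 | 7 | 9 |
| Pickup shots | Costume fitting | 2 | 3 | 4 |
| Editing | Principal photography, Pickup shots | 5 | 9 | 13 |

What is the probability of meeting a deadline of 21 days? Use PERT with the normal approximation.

0.095

te_Costume fitting = (6 + 4·7 + 8)/6 = 42/6 = 7; σ²_Costume fitting = ((8−6)/6)² = 0.111
te_Principal photography = (5 + 4·7 + 9)/6 = 42/6 = 7; σ²_Principal photography = ((9−5)/6)² = 0.444
te_Pickup shots = (2 + 4·3 + 4)/6 = 18/6 = 3; σ²_Pickup shots = ((4−2)/6)² = 0.111
te_Editing = (5 + 4·9 + 13)/6 = 54/6 = 9; σ²_Editing = ((13−5)/6)² = 1.778

Forward pass:
ES_Costume fitting = 0; EF_Costume fitting = 7
ES_Principal photography = 7; EF_Principal photography = 7+7 = 14
ES_Pickup shots = 7; EF_Pickup shots = 7+3 = 10
ES_Editing = max(EF_Principal photography=14, EF_Pickup shots=10) = 14; EF_Editing = 14+9 = 23
Expected project duration μ = 23 days. Critical path: Costume fitting → Principal photography → Editing.

Variance along critical path = 0.111 + 0.444 + 1.778 = 2.333; σ = √2.333 = 1.528 days.
Z = (21 − 23) / 1.528 = -1.309
P(T ≤ 21) = Φ(-1.309) ≈ 0.095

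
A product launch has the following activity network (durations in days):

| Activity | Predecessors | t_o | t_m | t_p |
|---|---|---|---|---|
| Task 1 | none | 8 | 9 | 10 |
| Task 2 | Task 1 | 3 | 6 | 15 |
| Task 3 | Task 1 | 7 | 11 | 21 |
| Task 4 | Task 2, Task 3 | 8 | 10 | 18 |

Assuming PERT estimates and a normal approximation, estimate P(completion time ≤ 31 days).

0.365

te_Task 1 = (8 + 4·9 + 10)/6 = 54/6 = 9; σ²_Task 1 = ((10−8)/6)² = 0.111
te_Task 2 = (3 + 4·6 + 15)/6 = 42/6 = 7; σ²_Task 2 = ((15−3)/6)² = 4.000
te_Task 3 = (7 + 4·11 + 21)/6 = 72/6 = 12; σ²_Task 3 = ((21−7)/6)² = 5.444
te_Task 4 = (8 + 4·10 + 18)/6 = 66/6 = 11; σ²_Task 4 = ((18−8)/6)² = 2.778

Forward pass:
ES_Task 1 = 0; EF_Task 1 = 9
ES_Task 2 = 9; EF_Task 2 = 9+7 = 16
ES_Task 3 = 9; EF_Task 3 = 9+12 = 21
ES_Task 4 = max(EF_Task 2=16, EF_Task 3=21) = 21; EF_Task 4 = 21+11 = 32
Expected project duration μ = 32 days. Critical path: Task 1 → Task 3 → Task 4.

Variance along critical path = 0.111 + 5.444 + 2.778 = 8.333; σ = √8.333 = 2.887 days.
Z = (31 − 32) / 2.887 = -0.346
P(T ≤ 31) = Φ(-0.346) ≈ 0.365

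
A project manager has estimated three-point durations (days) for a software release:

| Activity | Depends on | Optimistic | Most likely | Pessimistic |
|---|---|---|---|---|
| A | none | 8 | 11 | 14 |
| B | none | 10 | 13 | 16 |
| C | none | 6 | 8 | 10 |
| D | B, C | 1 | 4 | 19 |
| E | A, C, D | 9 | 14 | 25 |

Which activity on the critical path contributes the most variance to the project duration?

D

te_A = (8 + 4·11 + 14)/6 = 66/6 = 11; σ²_A = ((14−8)/6)² = 1.000
te_B = (10 + 4·13 + 16)/6 = 78/6 = 13; σ²_B = ((16−10)/6)² = 1.000
te_C = (6 + 4·8 + 10)/6 = 48/6 = 8; σ²_C = ((10−6)/6)² = 0.444
te_D = (1 + 4·4 + 19)/6 = 36/6 = 6; σ²_D = ((19−1)/6)² = 9.000
te_E = (9 + 4·14 + 25)/6 = 90/6 = 15; σ²_E = ((25−9)/6)² = 7.111

Forward pass:
ES_A = 0; EF_A = 11
ES_B = 0; EF_B = 13
ES_C = 0; EF_C = 8
ES_D = max(EF_B=13, EF_C=8) = 13; EF_D = 13+6 = 19
ES_E = max(EF_A=11, EF_C=8, EF_D=19) = 19; EF_E = 19+15 = 34
Expected project duration μ = 34 days. Critical path: B → D → E.

Variances on critical path: σ²_B=1.000, σ²_D=9.000, σ²_E=7.111.
Largest is σ²_D = 9.000.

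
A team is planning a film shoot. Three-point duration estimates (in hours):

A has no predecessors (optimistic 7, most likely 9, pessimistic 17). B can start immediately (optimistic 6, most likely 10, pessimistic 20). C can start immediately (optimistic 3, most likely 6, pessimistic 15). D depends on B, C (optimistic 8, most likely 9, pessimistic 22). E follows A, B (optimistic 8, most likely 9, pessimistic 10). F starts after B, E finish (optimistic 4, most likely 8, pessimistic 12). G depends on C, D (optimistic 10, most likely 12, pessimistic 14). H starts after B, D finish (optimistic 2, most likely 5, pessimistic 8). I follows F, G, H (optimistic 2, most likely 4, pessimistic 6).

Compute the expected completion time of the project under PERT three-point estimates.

38 hours

te_A = (7 + 4·9 + 17)/6 = 60/6 = 10
te_B = (6 + 4·10 + 20)/6 = 66/6 = 11
te_C = (3 + 4·6 + 15)/6 = 42/6 = 7
te_D = (8 + 4·9 + 22)/6 = 66/6 = 11
te_E = (8 + 4·9 + 10)/6 = 54/6 = 9
te_F = (4 + 4·8 + 12)/6 = 48/6 = 8
te_G = (10 + 4·12 + 14)/6 = 72/6 = 12
te_H = (2 + 4·5 + 8)/6 = 30/6 = 5
te_I = (2 + 4·4 + 6)/6 = 24/6 = 4

Forward pass:
ES_A = 0; EF_A = 10
ES_B = 0; EF_B = 11
ES_C = 0; EF_C = 7
ES_D = max(EF_B=11, EF_C=7) = 11; EF_D = 11+11 = 22
ES_E = max(EF_A=10, EF_B=11) = 11; EF_E = 11+9 = 20
ES_F = max(EF_B=11, EF_E=20) = 20; EF_F = 20+8 = 28
ES_G = max(EF_C=7, EF_D=22) = 22; EF_G = 22+12 = 34
ES_H = max(EF_B=11, EF_D=22) = 22; EF_H = 22+5 = 27
ES_I = max(EF_F=28, EF_G=34, EF_H=27) = 34; EF_I = 34+4 = 38
Expected project duration μ = 38 hours. Critical path: B → D → G → I.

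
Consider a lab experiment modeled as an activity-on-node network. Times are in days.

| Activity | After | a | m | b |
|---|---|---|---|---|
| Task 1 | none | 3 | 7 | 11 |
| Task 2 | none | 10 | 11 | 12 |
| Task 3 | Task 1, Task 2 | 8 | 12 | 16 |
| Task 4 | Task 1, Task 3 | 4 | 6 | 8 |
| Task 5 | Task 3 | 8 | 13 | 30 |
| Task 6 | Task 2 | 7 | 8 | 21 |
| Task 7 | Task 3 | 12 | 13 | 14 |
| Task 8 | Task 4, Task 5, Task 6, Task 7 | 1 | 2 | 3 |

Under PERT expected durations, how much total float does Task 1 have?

te_Task 1 = (3 + 4·7 + 11)/6 = 42/6 = 7
te_Task 2 = (10 + 4·11 + 12)/6 = 66/6 = 11
te_Task 3 = (8 + 4·12 + 16)/6 = 72/6 = 12
te_Task 4 = (4 + 4·6 + 8)/6 = 36/6 = 6
te_Task 5 = (8 + 4·13 + 30)/6 = 90/6 = 15
te_Task 6 = (7 + 4·8 + 21)/6 = 60/6 = 10
te_Task 7 = (12 + 4·13 + 14)/6 = 78/6 = 13
te_Task 8 = (1 + 4·2 + 3)/6 = 12/6 = 2

Forward pass:
ES_Task 1 = 0; EF_Task 1 = 7
ES_Task 2 = 0; EF_Task 2 = 11
ES_Task 3 = max(EF_Task 1=7, EF_Task 2=11) = 11; EF_Task 3 = 11+12 = 23
ES_Task 4 = max(EF_Task 1=7, EF_Task 3=23) = 23; EF_Task 4 = 23+6 = 29
ES_Task 5 = 23; EF_Task 5 = 23+15 = 38
ES_Task 6 = 11; EF_Task 6 = 11+10 = 21
ES_Task 7 = 23; EF_Task 7 = 23+13 = 36
ES_Task 8 = max(EF_Task 4=29, EF_Task 5=38, EF_Task 6=21, EF_Task 7=36) = 38; EF_Task 8 = 38+2 = 40
Expected project duration μ = 40 days. Critical path: Task 2 → Task 3 → Task 5 → Task 8.

Backward pass:
LF_Task 8 = 40; LS_Task 8 = 40−2 = 38
LF_Task 7 = LS_Task 8 = 38; LS_Task 7 = 38−13 = 25
LF_Task 6 = LS_Task 8 = 38; LS_Task 6 = 38−10 = 28
LF_Task 5 = LS_Task 8 = 38; LS_Task 5 = 38−15 = 23
LF_Task 4 = LS_Task 8 = 38; LS_Task 4 = 38−6 = 32
LF_Task 3 = min(LS_Task 4=32, LS_Task 5=23, LS_Task 7=25) = 23; LS_Task 3 = 23−12 = 11
LF_Task 2 = min(LS_Task 3=11, LS_Task 6=28) = 11; LS_Task 2 = 11−11 = 0
LF_Task 1 = min(LS_Task 3=11, LS_Task 4=32) = 11; LS_Task 1 = 11−7 = 4
Slack_Task 1 = LS_Task 1 − ES_Task 1 = 4 − 0 = 4

4 days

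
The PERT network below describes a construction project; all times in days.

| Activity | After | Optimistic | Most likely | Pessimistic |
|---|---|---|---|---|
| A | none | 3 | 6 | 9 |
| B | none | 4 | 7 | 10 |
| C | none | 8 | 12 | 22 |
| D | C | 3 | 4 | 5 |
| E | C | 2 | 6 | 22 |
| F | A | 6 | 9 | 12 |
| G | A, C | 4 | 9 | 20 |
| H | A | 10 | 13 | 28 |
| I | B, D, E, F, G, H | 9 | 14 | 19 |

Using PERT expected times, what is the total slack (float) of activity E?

2 days

te_A = (3 + 4·6 + 9)/6 = 36/6 = 6
te_B = (4 + 4·7 + 10)/6 = 42/6 = 7
te_C = (8 + 4·12 + 22)/6 = 78/6 = 13
te_D = (3 + 4·4 + 5)/6 = 24/6 = 4
te_E = (2 + 4·6 + 22)/6 = 48/6 = 8
te_F = (6 + 4·9 + 12)/6 = 54/6 = 9
te_G = (4 + 4·9 + 20)/6 = 60/6 = 10
te_H = (10 + 4·13 + 28)/6 = 90/6 = 15
te_I = (9 + 4·14 + 19)/6 = 84/6 = 14

Forward pass:
ES_A = 0; EF_A = 6
ES_B = 0; EF_B = 7
ES_C = 0; EF_C = 13
ES_D = 13; EF_D = 13+4 = 17
ES_E = 13; EF_E = 13+8 = 21
ES_F = 6; EF_F = 6+9 = 15
ES_G = max(EF_A=6, EF_C=13) = 13; EF_G = 13+10 = 23
ES_H = 6; EF_H = 6+15 = 21
ES_I = max(EF_B=7, EF_D=17, EF_E=21, EF_F=15, EF_G=23, EF_H=21) = 23; EF_I = 23+14 = 37
Expected project duration μ = 37 days. Critical path: C → G → I.

Backward pass:
LF_I = 37; LS_I = 37−14 = 23
LF_H = LS_I = 23; LS_H = 23−15 = 8
LF_G = LS_I = 23; LS_G = 23−10 = 13
LF_F = LS_I = 23; LS_F = 23−9 = 14
LF_E = LS_I = 23; LS_E = 23−8 = 15
LF_D = LS_I = 23; LS_D = 23−4 = 19
LF_C = min(LS_D=19, LS_E=15, LS_G=13) = 13; LS_C = 13−13 = 0
LF_B = LS_I = 23; LS_B = 23−7 = 16
LF_A = min(LS_F=14, LS_G=13, LS_H=8) = 8; LS_A = 8−6 = 2
Slack_E = LS_E − ES_E = 15 − 13 = 2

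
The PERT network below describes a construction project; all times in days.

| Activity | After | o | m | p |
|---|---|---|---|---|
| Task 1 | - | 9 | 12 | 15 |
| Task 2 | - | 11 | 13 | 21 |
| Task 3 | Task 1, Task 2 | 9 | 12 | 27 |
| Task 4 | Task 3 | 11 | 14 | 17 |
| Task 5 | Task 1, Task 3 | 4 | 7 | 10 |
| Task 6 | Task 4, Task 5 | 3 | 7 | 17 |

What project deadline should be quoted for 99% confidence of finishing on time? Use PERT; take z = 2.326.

te_Task 1 = (9 + 4·12 + 15)/6 = 72/6 = 12; σ²_Task 1 = ((15−9)/6)² = 1.000
te_Task 2 = (11 + 4·13 + 21)/6 = 84/6 = 14; σ²_Task 2 = ((21−11)/6)² = 2.778
te_Task 3 = (9 + 4·12 + 27)/6 = 84/6 = 14; σ²_Task 3 = ((27−9)/6)² = 9.000
te_Task 4 = (11 + 4·14 + 17)/6 = 84/6 = 14; σ²_Task 4 = ((17−11)/6)² = 1.000
te_Task 5 = (4 + 4·7 + 10)/6 = 42/6 = 7; σ²_Task 5 = ((10−4)/6)² = 1.000
te_Task 6 = (3 + 4·7 + 17)/6 = 48/6 = 8; σ²_Task 6 = ((17−3)/6)² = 5.444

Forward pass:
ES_Task 1 = 0; EF_Task 1 = 12
ES_Task 2 = 0; EF_Task 2 = 14
ES_Task 3 = max(EF_Task 1=12, EF_Task 2=14) = 14; EF_Task 3 = 14+14 = 28
ES_Task 4 = 28; EF_Task 4 = 28+14 = 42
ES_Task 5 = max(EF_Task 1=12, EF_Task 3=28) = 28; EF_Task 5 = 28+7 = 35
ES_Task 6 = max(EF_Task 4=42, EF_Task 5=35) = 42; EF_Task 6 = 42+8 = 50
Expected project duration μ = 50 days. Critical path: Task 2 → Task 3 → Task 4 → Task 6.

Variance along critical path = 2.778 + 9.000 + 1.000 + 5.444 = 18.222; σ = 4.269 days.
D = μ + z·σ = 50 + 2.326·4.269 = 59.9 days

59.9 days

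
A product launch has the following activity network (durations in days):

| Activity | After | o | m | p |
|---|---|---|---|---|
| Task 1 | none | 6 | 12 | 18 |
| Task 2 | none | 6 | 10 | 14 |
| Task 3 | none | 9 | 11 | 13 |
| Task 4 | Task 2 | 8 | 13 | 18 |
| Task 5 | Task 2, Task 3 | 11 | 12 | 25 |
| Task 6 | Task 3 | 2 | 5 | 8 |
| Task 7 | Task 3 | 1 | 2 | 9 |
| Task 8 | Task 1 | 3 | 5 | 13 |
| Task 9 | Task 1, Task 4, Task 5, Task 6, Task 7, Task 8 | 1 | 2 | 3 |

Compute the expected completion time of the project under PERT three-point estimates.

te_Task 1 = (6 + 4·12 + 18)/6 = 72/6 = 12
te_Task 2 = (6 + 4·10 + 14)/6 = 60/6 = 10
te_Task 3 = (9 + 4·11 + 13)/6 = 66/6 = 11
te_Task 4 = (8 + 4·13 + 18)/6 = 78/6 = 13
te_Task 5 = (11 + 4·12 + 25)/6 = 84/6 = 14
te_Task 6 = (2 + 4·5 + 8)/6 = 30/6 = 5
te_Task 7 = (1 + 4·2 + 9)/6 = 18/6 = 3
te_Task 8 = (3 + 4·5 + 13)/6 = 36/6 = 6
te_Task 9 = (1 + 4·2 + 3)/6 = 12/6 = 2

Forward pass:
ES_Task 1 = 0; EF_Task 1 = 12
ES_Task 2 = 0; EF_Task 2 = 10
ES_Task 3 = 0; EF_Task 3 = 11
ES_Task 4 = 10; EF_Task 4 = 10+13 = 23
ES_Task 5 = max(EF_Task 2=10, EF_Task 3=11) = 11; EF_Task 5 = 11+14 = 25
ES_Task 6 = 11; EF_Task 6 = 11+5 = 16
ES_Task 7 = 11; EF_Task 7 = 11+3 = 14
ES_Task 8 = 12; EF_Task 8 = 12+6 = 18
ES_Task 9 = max(EF_Task 1=12, EF_Task 4=23, EF_Task 5=25, EF_Task 6=16, EF_Task 7=14, EF_Task 8=18) = 25; EF_Task 9 = 25+2 = 27
Expected project duration μ = 27 days. Critical path: Task 3 → Task 5 → Task 9.

27 days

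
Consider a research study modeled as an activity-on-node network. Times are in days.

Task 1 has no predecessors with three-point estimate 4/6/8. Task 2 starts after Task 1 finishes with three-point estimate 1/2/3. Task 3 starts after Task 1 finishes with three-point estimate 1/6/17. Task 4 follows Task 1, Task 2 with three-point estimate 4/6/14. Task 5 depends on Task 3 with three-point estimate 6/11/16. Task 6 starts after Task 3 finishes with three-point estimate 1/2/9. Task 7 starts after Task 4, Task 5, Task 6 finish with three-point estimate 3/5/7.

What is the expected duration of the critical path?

29 days

te_Task 1 = (4 + 4·6 + 8)/6 = 36/6 = 6
te_Task 2 = (1 + 4·2 + 3)/6 = 12/6 = 2
te_Task 3 = (1 + 4·6 + 17)/6 = 42/6 = 7
te_Task 4 = (4 + 4·6 + 14)/6 = 42/6 = 7
te_Task 5 = (6 + 4·11 + 16)/6 = 66/6 = 11
te_Task 6 = (1 + 4·2 + 9)/6 = 18/6 = 3
te_Task 7 = (3 + 4·5 + 7)/6 = 30/6 = 5

Forward pass:
ES_Task 1 = 0; EF_Task 1 = 6
ES_Task 2 = 6; EF_Task 2 = 6+2 = 8
ES_Task 3 = 6; EF_Task 3 = 6+7 = 13
ES_Task 4 = max(EF_Task 1=6, EF_Task 2=8) = 8; EF_Task 4 = 8+7 = 15
ES_Task 5 = 13; EF_Task 5 = 13+11 = 24
ES_Task 6 = 13; EF_Task 6 = 13+3 = 16
ES_Task 7 = max(EF_Task 4=15, EF_Task 5=24, EF_Task 6=16) = 24; EF_Task 7 = 24+5 = 29
Expected project duration μ = 29 days. Critical path: Task 1 → Task 3 → Task 5 → Task 7.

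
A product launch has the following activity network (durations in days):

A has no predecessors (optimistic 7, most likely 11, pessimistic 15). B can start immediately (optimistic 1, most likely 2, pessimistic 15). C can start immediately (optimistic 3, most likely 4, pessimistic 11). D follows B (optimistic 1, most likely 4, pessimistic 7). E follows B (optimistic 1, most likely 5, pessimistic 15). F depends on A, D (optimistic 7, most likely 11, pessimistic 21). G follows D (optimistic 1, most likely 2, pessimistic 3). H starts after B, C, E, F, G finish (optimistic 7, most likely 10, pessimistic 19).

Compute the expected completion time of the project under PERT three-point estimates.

te_A = (7 + 4·11 + 15)/6 = 66/6 = 11
te_B = (1 + 4·2 + 15)/6 = 24/6 = 4
te_C = (3 + 4·4 + 11)/6 = 30/6 = 5
te_D = (1 + 4·4 + 7)/6 = 24/6 = 4
te_E = (1 + 4·5 + 15)/6 = 36/6 = 6
te_F = (7 + 4·11 + 21)/6 = 72/6 = 12
te_G = (1 + 4·2 + 3)/6 = 12/6 = 2
te_H = (7 + 4·10 + 19)/6 = 66/6 = 11

Forward pass:
ES_A = 0; EF_A = 11
ES_B = 0; EF_B = 4
ES_C = 0; EF_C = 5
ES_D = 4; EF_D = 4+4 = 8
ES_E = 4; EF_E = 4+6 = 10
ES_F = max(EF_A=11, EF_D=8) = 11; EF_F = 11+12 = 23
ES_G = 8; EF_G = 8+2 = 10
ES_H = max(EF_B=4, EF_C=5, EF_E=10, EF_F=23, EF_G=10) = 23; EF_H = 23+11 = 34
Expected project duration μ = 34 days. Critical path: A → F → H.

34 days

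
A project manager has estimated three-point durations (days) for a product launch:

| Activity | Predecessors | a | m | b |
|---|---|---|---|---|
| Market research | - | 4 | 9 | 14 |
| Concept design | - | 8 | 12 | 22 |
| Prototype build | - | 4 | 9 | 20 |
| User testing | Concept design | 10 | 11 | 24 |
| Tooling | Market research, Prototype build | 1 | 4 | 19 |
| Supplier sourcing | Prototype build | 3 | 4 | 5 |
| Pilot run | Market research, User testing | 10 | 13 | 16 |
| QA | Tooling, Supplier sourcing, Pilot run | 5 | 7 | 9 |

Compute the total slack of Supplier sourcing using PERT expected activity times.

25 days

te_Market research = (4 + 4·9 + 14)/6 = 54/6 = 9
te_Concept design = (8 + 4·12 + 22)/6 = 78/6 = 13
te_Prototype build = (4 + 4·9 + 20)/6 = 60/6 = 10
te_User testing = (10 + 4·11 + 24)/6 = 78/6 = 13
te_Tooling = (1 + 4·4 + 19)/6 = 36/6 = 6
te_Supplier sourcing = (3 + 4·4 + 5)/6 = 24/6 = 4
te_Pilot run = (10 + 4·13 + 16)/6 = 78/6 = 13
te_QA = (5 + 4·7 + 9)/6 = 42/6 = 7

Forward pass:
ES_Market research = 0; EF_Market research = 9
ES_Concept design = 0; EF_Concept design = 13
ES_Prototype build = 0; EF_Prototype build = 10
ES_User testing = 13; EF_User testing = 13+13 = 26
ES_Tooling = max(EF_Market research=9, EF_Prototype build=10) = 10; EF_Tooling = 10+6 = 16
ES_Supplier sourcing = 10; EF_Supplier sourcing = 10+4 = 14
ES_Pilot run = max(EF_Market research=9, EF_User testing=26) = 26; EF_Pilot run = 26+13 = 39
ES_QA = max(EF_Tooling=16, EF_Supplier sourcing=14, EF_Pilot run=39) = 39; EF_QA = 39+7 = 46
Expected project duration μ = 46 days. Critical path: Concept design → User testing → Pilot run → QA.

Backward pass:
LF_QA = 46; LS_QA = 46−7 = 39
LF_Pilot run = LS_QA = 39; LS_Pilot run = 39−13 = 26
LF_Supplier sourcing = LS_QA = 39; LS_Supplier sourcing = 39−4 = 35
LF_Tooling = LS_QA = 39; LS_Tooling = 39−6 = 33
LF_User testing = LS_Pilot run = 26; LS_User testing = 26−13 = 13
LF_Prototype build = min(LS_Tooling=33, LS_Supplier sourcing=35) = 33; LS_Prototype build = 33−10 = 23
LF_Concept design = LS_User testing = 13; LS_Concept design = 13−13 = 0
LF_Market research = min(LS_Tooling=33, LS_Pilot run=26) = 26; LS_Market research = 26−9 = 17
Slack_Supplier sourcing = LS_Supplier sourcing − ES_Supplier sourcing = 35 − 10 = 25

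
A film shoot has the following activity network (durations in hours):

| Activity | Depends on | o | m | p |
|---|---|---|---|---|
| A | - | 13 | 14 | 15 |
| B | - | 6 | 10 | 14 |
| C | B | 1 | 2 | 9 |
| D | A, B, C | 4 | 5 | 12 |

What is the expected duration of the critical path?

20 hours

te_A = (13 + 4·14 + 15)/6 = 84/6 = 14
te_B = (6 + 4·10 + 14)/6 = 60/6 = 10
te_C = (1 + 4·2 + 9)/6 = 18/6 = 3
te_D = (4 + 4·5 + 12)/6 = 36/6 = 6

Forward pass:
ES_A = 0; EF_A = 14
ES_B = 0; EF_B = 10
ES_C = 10; EF_C = 10+3 = 13
ES_D = max(EF_A=14, EF_B=10, EF_C=13) = 14; EF_D = 14+6 = 20
Expected project duration μ = 20 hours. Critical path: A → D.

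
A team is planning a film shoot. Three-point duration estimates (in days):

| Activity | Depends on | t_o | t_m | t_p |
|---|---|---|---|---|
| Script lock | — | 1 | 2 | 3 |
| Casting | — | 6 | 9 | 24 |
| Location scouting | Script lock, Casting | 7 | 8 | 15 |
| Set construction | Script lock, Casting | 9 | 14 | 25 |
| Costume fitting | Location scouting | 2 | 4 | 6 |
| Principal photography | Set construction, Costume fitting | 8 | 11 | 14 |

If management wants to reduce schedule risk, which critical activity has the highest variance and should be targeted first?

te_Script lock = (1 + 4·2 + 3)/6 = 12/6 = 2; σ²_Script lock = ((3−1)/6)² = 0.111
te_Casting = (6 + 4·9 + 24)/6 = 66/6 = 11; σ²_Casting = ((24−6)/6)² = 9.000
te_Location scouting = (7 + 4·8 + 15)/6 = 54/6 = 9; σ²_Location scouting = ((15−7)/6)² = 1.778
te_Set construction = (9 + 4·14 + 25)/6 = 90/6 = 15; σ²_Set construction = ((25−9)/6)² = 7.111
te_Costume fitting = (2 + 4·4 + 6)/6 = 24/6 = 4; σ²_Costume fitting = ((6−2)/6)² = 0.444
te_Principal photography = (8 + 4·11 + 14)/6 = 66/6 = 11; σ²_Principal photography = ((14−8)/6)² = 1.000

Forward pass:
ES_Script lock = 0; EF_Script lock = 2
ES_Casting = 0; EF_Casting = 11
ES_Location scouting = max(EF_Script lock=2, EF_Casting=11) = 11; EF_Location scouting = 11+9 = 20
ES_Set construction = max(EF_Script lock=2, EF_Casting=11) = 11; EF_Set construction = 11+15 = 26
ES_Costume fitting = 20; EF_Costume fitting = 20+4 = 24
ES_Principal photography = max(EF_Set construction=26, EF_Costume fitting=24) = 26; EF_Principal photography = 26+11 = 37
Expected project duration μ = 37 days. Critical path: Casting → Set construction → Principal photography.

Variances on critical path: σ²_Casting=9.000, σ²_Set construction=7.111, σ²_Principal photography=1.000.
Largest is σ²_Casting = 9.000.

Casting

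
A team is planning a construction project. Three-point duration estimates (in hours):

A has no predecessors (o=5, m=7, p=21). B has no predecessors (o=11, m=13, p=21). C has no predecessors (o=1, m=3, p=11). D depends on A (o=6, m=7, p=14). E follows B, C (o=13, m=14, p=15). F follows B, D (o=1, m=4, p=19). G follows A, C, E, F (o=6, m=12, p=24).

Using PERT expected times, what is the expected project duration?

41 hours

te_A = (5 + 4·7 + 21)/6 = 54/6 = 9
te_B = (11 + 4·13 + 21)/6 = 84/6 = 14
te_C = (1 + 4·3 + 11)/6 = 24/6 = 4
te_D = (6 + 4·7 + 14)/6 = 48/6 = 8
te_E = (13 + 4·14 + 15)/6 = 84/6 = 14
te_F = (1 + 4·4 + 19)/6 = 36/6 = 6
te_G = (6 + 4·12 + 24)/6 = 78/6 = 13

Forward pass:
ES_A = 0; EF_A = 9
ES_B = 0; EF_B = 14
ES_C = 0; EF_C = 4
ES_D = 9; EF_D = 9+8 = 17
ES_E = max(EF_B=14, EF_C=4) = 14; EF_E = 14+14 = 28
ES_F = max(EF_B=14, EF_D=17) = 17; EF_F = 17+6 = 23
ES_G = max(EF_A=9, EF_C=4, EF_E=28, EF_F=23) = 28; EF_G = 28+13 = 41
Expected project duration μ = 41 hours. Critical path: B → E → G.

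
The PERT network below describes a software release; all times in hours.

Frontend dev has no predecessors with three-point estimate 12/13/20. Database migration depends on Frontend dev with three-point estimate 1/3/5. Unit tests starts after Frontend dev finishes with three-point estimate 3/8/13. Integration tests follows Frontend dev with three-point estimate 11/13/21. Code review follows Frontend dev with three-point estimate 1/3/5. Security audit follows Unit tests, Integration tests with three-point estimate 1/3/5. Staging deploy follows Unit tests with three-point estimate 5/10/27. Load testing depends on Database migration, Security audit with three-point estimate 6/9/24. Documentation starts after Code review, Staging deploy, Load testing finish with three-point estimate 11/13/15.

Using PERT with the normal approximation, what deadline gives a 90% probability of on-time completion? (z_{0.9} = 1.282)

59.9 hours

te_Frontend dev = (12 + 4·13 + 20)/6 = 84/6 = 14; σ²_Frontend dev = ((20−12)/6)² = 1.778
te_Database migration = (1 + 4·3 + 5)/6 = 18/6 = 3; σ²_Database migration = ((5−1)/6)² = 0.444
te_Unit tests = (3 + 4·8 + 13)/6 = 48/6 = 8; σ²_Unit tests = ((13−3)/6)² = 2.778
te_Integration tests = (11 + 4·13 + 21)/6 = 84/6 = 14; σ²_Integration tests = ((21−11)/6)² = 2.778
te_Code review = (1 + 4·3 + 5)/6 = 18/6 = 3; σ²_Code review = ((5−1)/6)² = 0.444
te_Security audit = (1 + 4·3 + 5)/6 = 18/6 = 3; σ²_Security audit = ((5−1)/6)² = 0.444
te_Staging deploy = (5 + 4·10 + 27)/6 = 72/6 = 12; σ²_Staging deploy = ((27−5)/6)² = 13.444
te_Load testing = (6 + 4·9 + 24)/6 = 66/6 = 11; σ²_Load testing = ((24−6)/6)² = 9.000
te_Documentation = (11 + 4·13 + 15)/6 = 78/6 = 13; σ²_Documentation = ((15−11)/6)² = 0.444

Forward pass:
ES_Frontend dev = 0; EF_Frontend dev = 14
ES_Database migration = 14; EF_Database migration = 14+3 = 17
ES_Unit tests = 14; EF_Unit tests = 14+8 = 22
ES_Integration tests = 14; EF_Integration tests = 14+14 = 28
ES_Code review = 14; EF_Code review = 14+3 = 17
ES_Security audit = max(EF_Unit tests=22, EF_Integration tests=28) = 28; EF_Security audit = 28+3 = 31
ES_Staging deploy = 22; EF_Staging deploy = 22+12 = 34
ES_Load testing = max(EF_Database migration=17, EF_Security audit=31) = 31; EF_Load testing = 31+11 = 42
ES_Documentation = max(EF_Code review=17, EF_Staging deploy=34, EF_Load testing=42) = 42; EF_Documentation = 42+13 = 55
Expected project duration μ = 55 hours. Critical path: Frontend dev → Integration tests → Security audit → Load testing → Documentation.

Variance along critical path = 1.778 + 2.778 + 0.444 + 9.000 + 0.444 = 14.444; σ = 3.801 hours.
D = μ + z·σ = 55 + 1.282·3.801 = 59.9 hours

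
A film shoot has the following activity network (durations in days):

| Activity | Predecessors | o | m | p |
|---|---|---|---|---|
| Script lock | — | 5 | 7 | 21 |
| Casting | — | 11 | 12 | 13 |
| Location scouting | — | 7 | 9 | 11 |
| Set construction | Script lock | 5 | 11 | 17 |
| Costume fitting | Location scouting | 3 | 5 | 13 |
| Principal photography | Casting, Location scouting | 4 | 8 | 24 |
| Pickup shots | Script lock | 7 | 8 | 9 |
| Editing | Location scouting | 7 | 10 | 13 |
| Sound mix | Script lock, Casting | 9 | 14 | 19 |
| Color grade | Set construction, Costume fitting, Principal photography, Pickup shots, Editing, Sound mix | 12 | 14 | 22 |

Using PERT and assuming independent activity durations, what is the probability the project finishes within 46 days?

te_Script lock = (5 + 4·7 + 21)/6 = 54/6 = 9; σ²_Script lock = ((21−5)/6)² = 7.111
te_Casting = (11 + 4·12 + 13)/6 = 72/6 = 12; σ²_Casting = ((13−11)/6)² = 0.111
te_Location scouting = (7 + 4·9 + 11)/6 = 54/6 = 9; σ²_Location scouting = ((11−7)/6)² = 0.444
te_Set construction = (5 + 4·11 + 17)/6 = 66/6 = 11; σ²_Set construction = ((17−5)/6)² = 4.000
te_Costume fitting = (3 + 4·5 + 13)/6 = 36/6 = 6; σ²_Costume fitting = ((13−3)/6)² = 2.778
te_Principal photography = (4 + 4·8 + 24)/6 = 60/6 = 10; σ²_Principal photography = ((24−4)/6)² = 11.111
te_Pickup shots = (7 + 4·8 + 9)/6 = 48/6 = 8; σ²_Pickup shots = ((9−7)/6)² = 0.111
te_Editing = (7 + 4·10 + 13)/6 = 60/6 = 10; σ²_Editing = ((13−7)/6)² = 1.000
te_Sound mix = (9 + 4·14 + 19)/6 = 84/6 = 14; σ²_Sound mix = ((19−9)/6)² = 2.778
te_Color grade = (12 + 4·14 + 22)/6 = 90/6 = 15; σ²_Color grade = ((22−12)/6)² = 2.778

Forward pass:
ES_Script lock = 0; EF_Script lock = 9
ES_Casting = 0; EF_Casting = 12
ES_Location scouting = 0; EF_Location scouting = 9
ES_Set construction = 9; EF_Set construction = 9+11 = 20
ES_Costume fitting = 9; EF_Costume fitting = 9+6 = 15
ES_Principal photography = max(EF_Casting=12, EF_Location scouting=9) = 12; EF_Principal photography = 12+10 = 22
ES_Pickup shots = 9; EF_Pickup shots = 9+8 = 17
ES_Editing = 9; EF_Editing = 9+10 = 19
ES_Sound mix = max(EF_Script lock=9, EF_Casting=12) = 12; EF_Sound mix = 12+14 = 26
ES_Color grade = max(EF_Set construction=20, EF_Costume fitting=15, EF_Principal photography=22, EF_Pickup shots=17, EF_Editing=19, EF_Sound mix=26) = 26; EF_Color grade = 26+15 = 41
Expected project duration μ = 41 days. Critical path: Casting → Sound mix → Color grade.

Variance along critical path = 0.111 + 2.778 + 2.778 = 5.667; σ = √5.667 = 2.380 days.
Z = (46 − 41) / 2.380 = 2.100
P(T ≤ 46) = Φ(2.100) ≈ 0.982

0.982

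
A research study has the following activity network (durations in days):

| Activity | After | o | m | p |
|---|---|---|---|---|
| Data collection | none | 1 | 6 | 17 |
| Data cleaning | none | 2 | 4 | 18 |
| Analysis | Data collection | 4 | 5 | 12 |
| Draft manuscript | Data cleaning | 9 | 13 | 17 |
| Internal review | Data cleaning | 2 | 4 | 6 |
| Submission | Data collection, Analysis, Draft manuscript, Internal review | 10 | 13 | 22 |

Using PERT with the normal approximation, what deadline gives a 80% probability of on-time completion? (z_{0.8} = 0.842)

36.0 days

te_Data collection = (1 + 4·6 + 17)/6 = 42/6 = 7; σ²_Data collection = ((17−1)/6)² = 7.111
te_Data cleaning = (2 + 4·4 + 18)/6 = 36/6 = 6; σ²_Data cleaning = ((18−2)/6)² = 7.111
te_Analysis = (4 + 4·5 + 12)/6 = 36/6 = 6; σ²_Analysis = ((12−4)/6)² = 1.778
te_Draft manuscript = (9 + 4·13 + 17)/6 = 78/6 = 13; σ²_Draft manuscript = ((17−9)/6)² = 1.778
te_Internal review = (2 + 4·4 + 6)/6 = 24/6 = 4; σ²_Internal review = ((6−2)/6)² = 0.444
te_Submission = (10 + 4·13 + 22)/6 = 84/6 = 14; σ²_Submission = ((22−10)/6)² = 4.000

Forward pass:
ES_Data collection = 0; EF_Data collection = 7
ES_Data cleaning = 0; EF_Data cleaning = 6
ES_Analysis = 7; EF_Analysis = 7+6 = 13
ES_Draft manuscript = 6; EF_Draft manuscript = 6+13 = 19
ES_Internal review = 6; EF_Internal review = 6+4 = 10
ES_Submission = max(EF_Data collection=7, EF_Analysis=13, EF_Draft manuscript=19, EF_Internal review=10) = 19; EF_Submission = 19+14 = 33
Expected project duration μ = 33 days. Critical path: Data cleaning → Draft manuscript → Submission.

Variance along critical path = 7.111 + 1.778 + 4.000 = 12.889; σ = 3.590 days.
D = μ + z·σ = 33 + 0.842·3.590 = 36.0 days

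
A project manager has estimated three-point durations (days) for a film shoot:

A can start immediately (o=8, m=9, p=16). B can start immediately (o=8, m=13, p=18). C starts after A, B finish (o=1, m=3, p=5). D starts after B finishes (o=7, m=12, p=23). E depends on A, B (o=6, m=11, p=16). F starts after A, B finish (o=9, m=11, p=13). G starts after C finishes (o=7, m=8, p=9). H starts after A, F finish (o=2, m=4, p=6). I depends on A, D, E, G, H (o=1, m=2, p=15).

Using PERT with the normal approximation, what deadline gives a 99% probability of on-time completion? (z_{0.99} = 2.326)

te_A = (8 + 4·9 + 16)/6 = 60/6 = 10; σ²_A = ((16−8)/6)² = 1.778
te_B = (8 + 4·13 + 18)/6 = 78/6 = 13; σ²_B = ((18−8)/6)² = 2.778
te_C = (1 + 4·3 + 5)/6 = 18/6 = 3; σ²_C = ((5−1)/6)² = 0.444
te_D = (7 + 4·12 + 23)/6 = 78/6 = 13; σ²_D = ((23−7)/6)² = 7.111
te_E = (6 + 4·11 + 16)/6 = 66/6 = 11; σ²_E = ((16−6)/6)² = 2.778
te_F = (9 + 4·11 + 13)/6 = 66/6 = 11; σ²_F = ((13−9)/6)² = 0.444
te_G = (7 + 4·8 + 9)/6 = 48/6 = 8; σ²_G = ((9−7)/6)² = 0.111
te_H = (2 + 4·4 + 6)/6 = 24/6 = 4; σ²_H = ((6−2)/6)² = 0.444
te_I = (1 + 4·2 + 15)/6 = 24/6 = 4; σ²_I = ((15−1)/6)² = 5.444

Forward pass:
ES_A = 0; EF_A = 10
ES_B = 0; EF_B = 13
ES_C = max(EF_A=10, EF_B=13) = 13; EF_C = 13+3 = 16
ES_D = 13; EF_D = 13+13 = 26
ES_E = max(EF_A=10, EF_B=13) = 13; EF_E = 13+11 = 24
ES_F = max(EF_A=10, EF_B=13) = 13; EF_F = 13+11 = 24
ES_G = 16; EF_G = 16+8 = 24
ES_H = max(EF_A=10, EF_F=24) = 24; EF_H = 24+4 = 28
ES_I = max(EF_A=10, EF_D=26, EF_E=24, EF_G=24, EF_H=28) = 28; EF_I = 28+4 = 32
Expected project duration μ = 32 days. Critical path: B → F → H → I.

Variance along critical path = 2.778 + 0.444 + 0.444 + 5.444 = 9.111; σ = 3.018 days.
D = μ + z·σ = 32 + 2.326·3.018 = 39.0 days

39.0 days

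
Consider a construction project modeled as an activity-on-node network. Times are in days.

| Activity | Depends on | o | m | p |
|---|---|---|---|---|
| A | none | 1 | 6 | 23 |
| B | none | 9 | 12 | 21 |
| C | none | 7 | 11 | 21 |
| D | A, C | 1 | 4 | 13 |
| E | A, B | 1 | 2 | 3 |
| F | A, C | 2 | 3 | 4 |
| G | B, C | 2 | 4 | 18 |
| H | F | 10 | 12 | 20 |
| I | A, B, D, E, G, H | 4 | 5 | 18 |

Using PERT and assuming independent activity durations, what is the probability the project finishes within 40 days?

0.911

te_A = (1 + 4·6 + 23)/6 = 48/6 = 8; σ²_A = ((23−1)/6)² = 13.444
te_B = (9 + 4·12 + 21)/6 = 78/6 = 13; σ²_B = ((21−9)/6)² = 4.000
te_C = (7 + 4·11 + 21)/6 = 72/6 = 12; σ²_C = ((21−7)/6)² = 5.444
te_D = (1 + 4·4 + 13)/6 = 30/6 = 5; σ²_D = ((13−1)/6)² = 4.000
te_E = (1 + 4·2 + 3)/6 = 12/6 = 2; σ²_E = ((3−1)/6)² = 0.111
te_F = (2 + 4·3 + 4)/6 = 18/6 = 3; σ²_F = ((4−2)/6)² = 0.111
te_G = (2 + 4·4 + 18)/6 = 36/6 = 6; σ²_G = ((18−2)/6)² = 7.111
te_H = (10 + 4·12 + 20)/6 = 78/6 = 13; σ²_H = ((20−10)/6)² = 2.778
te_I = (4 + 4·5 + 18)/6 = 42/6 = 7; σ²_I = ((18−4)/6)² = 5.444

Forward pass:
ES_A = 0; EF_A = 8
ES_B = 0; EF_B = 13
ES_C = 0; EF_C = 12
ES_D = max(EF_A=8, EF_C=12) = 12; EF_D = 12+5 = 17
ES_E = max(EF_A=8, EF_B=13) = 13; EF_E = 13+2 = 15
ES_F = max(EF_A=8, EF_C=12) = 12; EF_F = 12+3 = 15
ES_G = max(EF_B=13, EF_C=12) = 13; EF_G = 13+6 = 19
ES_H = 15; EF_H = 15+13 = 28
ES_I = max(EF_A=8, EF_B=13, EF_D=17, EF_E=15, EF_G=19, EF_H=28) = 28; EF_I = 28+7 = 35
Expected project duration μ = 35 days. Critical path: C → F → H → I.

Variance along critical path = 5.444 + 0.111 + 2.778 + 5.444 = 13.778; σ = √13.778 = 3.712 days.
Z = (40 − 35) / 3.712 = 1.347
P(T ≤ 40) = Φ(1.347) ≈ 0.911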